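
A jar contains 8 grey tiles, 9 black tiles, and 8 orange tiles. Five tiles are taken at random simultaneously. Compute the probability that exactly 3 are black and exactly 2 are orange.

Unordered draws without replacement: count favorable combinations over C(25,5).
Favorable = C(8,0) · C(9,3) · C(8,2) = 2352; total = C(25,5) = 53130.
P = 2352/53130 = 56/1265 ≈ 0.0443.

56/1265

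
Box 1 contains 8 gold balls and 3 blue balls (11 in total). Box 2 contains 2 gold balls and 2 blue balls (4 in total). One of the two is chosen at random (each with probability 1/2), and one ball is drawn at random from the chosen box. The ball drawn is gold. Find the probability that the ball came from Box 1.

16/27

P(gold | Box 1) = 8/11; P(gold | Box 2) = 1/2.
P(gold) = 1/2·8/11 + 1/2·1/2 = 27/44.
By Bayes' rule, P(Box 1 | gold) = 4/11 / 27/44 = 16/27 ≈ 0.5926.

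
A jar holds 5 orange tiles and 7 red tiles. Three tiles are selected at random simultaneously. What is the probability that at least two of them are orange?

4/11

Sum the hypergeometric tail for j = 2,…,3 orange tiles.
Favorable = C(5,2)·C(7,1) + C(5,3)·C(7,0) = 80; total = C(12,3) = 220.
P = 80/220 = 4/11 ≈ 0.3636.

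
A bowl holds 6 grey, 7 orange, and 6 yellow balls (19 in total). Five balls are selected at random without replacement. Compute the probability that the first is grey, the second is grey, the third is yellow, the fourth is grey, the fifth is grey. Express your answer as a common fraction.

Multiply the conditional probability of each draw in order, without replacement, so each draw removes one from its color and from the total.
P = (6/19) · (5/18) · (6/17) · (4/16) · (3/15) = 1/646 ≈ 0.0015.

1/646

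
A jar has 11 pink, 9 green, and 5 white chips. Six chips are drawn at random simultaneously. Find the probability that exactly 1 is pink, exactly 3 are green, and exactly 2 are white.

6/115

Unordered draws without replacement: count favorable combinations over C(25,6).
Favorable = C(11,1) · C(9,3) · C(5,2) = 9240; total = C(25,6) = 177100.
P = 9240/177100 = 6/115 ≈ 0.0522.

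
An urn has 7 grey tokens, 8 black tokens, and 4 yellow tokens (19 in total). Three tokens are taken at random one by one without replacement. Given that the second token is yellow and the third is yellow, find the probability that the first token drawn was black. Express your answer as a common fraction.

8/17

P(first=black and the second token is yellow and the third is yellow) = (8/19)·(4/18)·(3/17) = 16/969.
P(E) = Σ over first color = 14/969 + 16/969 + 4/969 = 2/57.
By Bayes, P(first=black | E) = 16/969 / 2/57 = 8/17 ≈ 0.4706.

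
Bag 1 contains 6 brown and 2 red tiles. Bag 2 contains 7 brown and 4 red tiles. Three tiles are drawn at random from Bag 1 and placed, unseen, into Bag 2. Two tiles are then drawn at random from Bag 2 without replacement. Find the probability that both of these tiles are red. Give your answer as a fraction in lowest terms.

Condition on how many of the transferred tiles are red (from Bag 1: 2 red of 8; then Bag 2 has 14 total).
  0 red: C(2,0)C(6,3)/C(8,3) = 5/14; then P = C(4,2)/C(14,2) = 6/91
  1 red: C(2,1)C(6,2)/C(8,3) = 15/28; then P = C(5,2)/C(14,2) = 10/91
  2 red: C(2,2)C(6,1)/C(8,3) = 3/28; then P = C(6,2)/C(14,2) = 15/91
P(both red) = 255/2548 ≈ 0.1001.

255/2548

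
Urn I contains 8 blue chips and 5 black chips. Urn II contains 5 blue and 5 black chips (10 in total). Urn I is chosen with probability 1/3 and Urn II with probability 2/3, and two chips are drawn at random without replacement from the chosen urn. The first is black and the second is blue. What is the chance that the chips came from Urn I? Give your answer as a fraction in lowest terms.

P(E | Urn I) = 10/39; P(E | Urn II) = 5/18.
P(E) = 1/3·10/39 + 2/3·5/18 = 95/351.
By Bayes' rule, P(Urn I | E) = 10/117 / 95/351 = 6/19 ≈ 0.3158.

6/19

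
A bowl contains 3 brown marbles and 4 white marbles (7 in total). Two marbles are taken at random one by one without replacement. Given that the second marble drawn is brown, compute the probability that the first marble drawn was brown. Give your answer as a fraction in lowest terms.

P(first=brown and the second marble drawn is brown) = (3/7)·(2/6) = 1/7.
P(the second marble drawn is brown) = Σ over first color = 1/7 + 2/7 = 3/7.
By Bayes, P(first=brown | the second marble drawn is brown) = 1/7 / 3/7 = 1/3 ≈ 0.3333.

1/3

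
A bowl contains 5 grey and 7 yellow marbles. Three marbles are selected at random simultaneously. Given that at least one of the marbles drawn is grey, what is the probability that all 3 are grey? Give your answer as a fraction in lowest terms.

P(all 3 grey) = C(5,3)/C(12,3) = 1/22; P(at least one grey) = 1 − C(7,3)/C(12,3) = 37/44.
Since 'all 3 grey' ⊆ 'at least one grey', P(all 3 | at least one) = 1/22 / 37/44 = 2/37 ≈ 0.0541.

2/37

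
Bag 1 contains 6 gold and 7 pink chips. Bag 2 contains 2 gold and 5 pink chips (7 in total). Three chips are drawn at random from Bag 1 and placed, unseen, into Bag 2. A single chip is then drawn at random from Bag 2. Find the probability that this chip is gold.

22/65

Condition on how many of the transferred chips are gold (from Bag 1: 6 gold of 13; then Bag 2 has 10 total).
  0 gold: C(6,0)C(7,3)/C(13,3) = 35/286; then P = 2/10
  1 gold: C(6,1)C(7,2)/C(13,3) = 63/143; then P = 3/10
  2 gold: C(6,2)C(7,1)/C(13,3) = 105/286; then P = 4/10
  3 gold: C(6,3)C(7,0)/C(13,3) = 10/143; then P = 5/10
P(gold from Bag 2) = 22/65 ≈ 0.3385.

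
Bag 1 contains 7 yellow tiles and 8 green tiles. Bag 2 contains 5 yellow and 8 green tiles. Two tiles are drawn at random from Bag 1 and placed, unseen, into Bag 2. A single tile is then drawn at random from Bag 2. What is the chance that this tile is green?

136/225

Condition on how many of the transferred tiles are green (from Bag 1: 8 green of 15; then Bag 2 has 15 total).
  0 green: C(8,0)C(7,2)/C(15,2) = 1/5; then P = 8/15
  1 green: C(8,1)C(7,1)/C(15,2) = 8/15; then P = 9/15
  2 green: C(8,2)C(7,0)/C(15,2) = 4/15; then P = 10/15
P(green from Bag 2) = 136/225 ≈ 0.6044.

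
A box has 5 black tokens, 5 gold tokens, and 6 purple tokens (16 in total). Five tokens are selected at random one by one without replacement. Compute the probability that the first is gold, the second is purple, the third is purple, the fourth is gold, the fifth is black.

Multiply the conditional probability of each draw in order, without replacement, so each draw removes one from its color and from the total.
P = (5/16) · (6/15) · (5/14) · (4/13) · (5/12) = 25/4368 ≈ 0.0057.

25/4368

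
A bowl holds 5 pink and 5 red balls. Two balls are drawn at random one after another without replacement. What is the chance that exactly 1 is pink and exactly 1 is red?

5/9

Unordered draws without replacement: count favorable combinations over C(10,2).
Favorable = C(5,1) · C(5,1) = 25; total = C(10,2) = 45.
P = 25/45 = 5/9 ≈ 0.5556.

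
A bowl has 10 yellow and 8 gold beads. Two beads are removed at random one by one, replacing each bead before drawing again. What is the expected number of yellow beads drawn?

10/9

By linearity of expectation, E[X] = Σ P(draw i is yellow); each independent draw has P(yellow) = 10/18.
E[X] = 2 · 10/18 = 10/9 ≈ 1.1111.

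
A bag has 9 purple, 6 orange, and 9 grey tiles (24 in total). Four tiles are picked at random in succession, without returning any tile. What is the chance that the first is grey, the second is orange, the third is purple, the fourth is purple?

Multiply the conditional probability of each draw in order, without replacement, so each draw removes one from its color and from the total.
P = (9/24) · (6/23) · (9/22) · (8/21) = 27/1771 ≈ 0.0152.

27/1771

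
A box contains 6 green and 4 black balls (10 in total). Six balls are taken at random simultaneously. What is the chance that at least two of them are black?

Sum the hypergeometric tail for j = 2,…,4 black balls.
Favorable = C(4,2)·C(6,4) + C(4,3)·C(6,3) + C(4,4)·C(6,2) = 185; total = C(10,6) = 210.
P = 185/210 = 37/42 ≈ 0.8810.

37/42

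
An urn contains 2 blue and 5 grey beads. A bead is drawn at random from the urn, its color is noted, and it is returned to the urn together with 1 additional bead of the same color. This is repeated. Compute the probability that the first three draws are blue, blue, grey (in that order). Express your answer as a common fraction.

Track the composition after each reinforcement of +1.
P = (2/7) · (3/8) · (5/9) = 5/84 ≈ 0.0595.

5/84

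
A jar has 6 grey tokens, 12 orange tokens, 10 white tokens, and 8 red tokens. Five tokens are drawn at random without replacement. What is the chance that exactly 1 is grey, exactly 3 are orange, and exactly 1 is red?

Unordered draws without replacement: count favorable combinations over C(36,5).
Favorable = C(6,1) · C(12,3) · C(10,0) · C(8,1) = 10560; total = C(36,5) = 376992.
P = 10560/376992 = 10/357 ≈ 0.0280.

10/357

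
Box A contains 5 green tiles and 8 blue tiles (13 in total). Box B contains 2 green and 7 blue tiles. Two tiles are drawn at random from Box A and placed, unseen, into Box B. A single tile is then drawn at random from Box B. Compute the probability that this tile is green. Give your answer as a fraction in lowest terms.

Condition on how many of the transferred tiles are green (from Box A: 5 green of 13; then Box B has 11 total).
  0 green: C(5,0)C(8,2)/C(13,2) = 14/39; then P = 2/11
  1 green: C(5,1)C(8,1)/C(13,2) = 20/39; then P = 3/11
  2 green: C(5,2)C(8,0)/C(13,2) = 5/39; then P = 4/11
P(green from Box B) = 36/143 ≈ 0.2517.

36/143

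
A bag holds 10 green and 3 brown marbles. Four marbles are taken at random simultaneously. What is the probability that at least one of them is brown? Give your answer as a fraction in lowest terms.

101/143

Use the complement: P(at least one brown) = 1 − P(no brown).
P(none) = C(10,4)/C(13,4) = 210/715.
So P = 1 − 210/715 = 101/143 ≈ 0.7063.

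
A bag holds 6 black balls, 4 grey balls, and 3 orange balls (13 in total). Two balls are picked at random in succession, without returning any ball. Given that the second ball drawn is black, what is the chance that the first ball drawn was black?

P(first=black and the second ball drawn is black) = (6/13)·(5/12) = 5/26.
P(the second ball drawn is black) = Σ over first color = 5/26 + 2/13 + 3/26 = 6/13.
By Bayes, P(first=black | the second ball drawn is black) = 5/26 / 6/13 = 5/12 ≈ 0.4167.

5/12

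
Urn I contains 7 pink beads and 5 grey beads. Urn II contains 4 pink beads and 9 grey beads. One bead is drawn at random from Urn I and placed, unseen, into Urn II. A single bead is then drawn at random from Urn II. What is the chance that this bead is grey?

113/168

Condition on how many of the transferred beads are grey (from Urn I: 5 grey of 12; then Urn II has 14 total).
  0 grey: C(5,0)C(7,1)/C(12,1) = 7/12; then P = 9/14
  1 grey: C(5,1)C(7,0)/C(12,1) = 5/12; then P = 10/14
P(grey from Urn II) = 113/168 ≈ 0.6726.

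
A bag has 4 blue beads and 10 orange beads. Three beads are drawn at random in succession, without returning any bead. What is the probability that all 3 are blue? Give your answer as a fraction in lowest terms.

1/91

Unordered draws without replacement: count favorable combinations over C(14,3).
Favorable = C(4,3) · C(10,0) = 4; total = C(14,3) = 364.
P = 4/364 = 1/91 ≈ 0.0110.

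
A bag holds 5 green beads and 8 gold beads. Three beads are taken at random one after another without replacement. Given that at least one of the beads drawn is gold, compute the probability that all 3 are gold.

P(all 3 gold) = C(8,3)/C(13,3) = 28/143; P(at least one gold) = 1 − C(5,3)/C(13,3) = 138/143.
Since 'all 3 gold' ⊆ 'at least one gold', P(all 3 | at least one) = 28/143 / 138/143 = 14/69 ≈ 0.2029.

14/69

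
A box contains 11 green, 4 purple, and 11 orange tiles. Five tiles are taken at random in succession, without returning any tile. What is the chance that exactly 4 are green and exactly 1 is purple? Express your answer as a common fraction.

Unordered draws without replacement: count favorable combinations over C(26,5).
Favorable = C(11,4) · C(4,1) · C(11,0) = 1320; total = C(26,5) = 65780.
P = 1320/65780 = 6/299 ≈ 0.0201.

6/299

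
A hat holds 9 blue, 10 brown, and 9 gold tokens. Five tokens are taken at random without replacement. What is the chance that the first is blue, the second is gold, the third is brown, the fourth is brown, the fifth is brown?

9/1820

Multiply the conditional probability of each draw in order, without replacement, so each draw removes one from its color and from the total.
P = (9/28) · (9/27) · (10/26) · (9/25) · (8/24) = 9/1820 ≈ 0.0049.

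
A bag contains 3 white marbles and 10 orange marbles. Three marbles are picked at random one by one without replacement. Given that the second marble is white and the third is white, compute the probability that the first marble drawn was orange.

P(first=orange and the second marble is white and the third is white) = (10/13)·(3/12)·(2/11) = 5/143.
P(E) = Σ over first color = 1/286 + 5/143 = 1/26.
By Bayes, P(first=orange | E) = 5/143 / 1/26 = 10/11 ≈ 0.9091.

10/11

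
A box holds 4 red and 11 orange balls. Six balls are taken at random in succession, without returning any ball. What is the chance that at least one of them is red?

Use the complement: P(at least one red) = 1 − P(no red).
P(none) = C(11,6)/C(15,6) = 462/5005.
So P = 1 − 462/5005 = 59/65 ≈ 0.9077.

59/65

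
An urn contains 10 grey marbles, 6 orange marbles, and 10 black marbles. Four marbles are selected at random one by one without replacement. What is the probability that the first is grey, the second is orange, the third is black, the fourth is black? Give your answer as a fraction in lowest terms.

Multiply the conditional probability of each draw in order, without replacement, so each draw removes one from its color and from the total.
P = (10/26) · (6/25) · (10/24) · (9/23) = 9/598 ≈ 0.0151.

9/598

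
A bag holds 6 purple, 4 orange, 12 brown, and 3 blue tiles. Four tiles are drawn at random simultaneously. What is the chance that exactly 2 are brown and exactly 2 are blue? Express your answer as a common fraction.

9/575

Unordered draws without replacement: count favorable combinations over C(25,4).
Favorable = C(6,0) · C(4,0) · C(12,2) · C(3,2) = 198; total = C(25,4) = 12650.
P = 198/12650 = 9/575 ≈ 0.0157.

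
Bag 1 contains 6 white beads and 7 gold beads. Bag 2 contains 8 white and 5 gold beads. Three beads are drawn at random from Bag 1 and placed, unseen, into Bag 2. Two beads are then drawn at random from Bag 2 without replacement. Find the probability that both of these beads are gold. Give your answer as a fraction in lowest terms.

491/3120

Condition on how many of the transferred beads are gold (from Bag 1: 7 gold of 13; then Bag 2 has 16 total).
  0 gold: C(7,0)C(6,3)/C(13,3) = 10/143; then P = C(5,2)/C(16,2) = 1/12
  1 gold: C(7,1)C(6,2)/C(13,3) = 105/286; then P = C(6,2)/C(16,2) = 1/8
  2 gold: C(7,2)C(6,1)/C(13,3) = 63/143; then P = C(7,2)/C(16,2) = 7/40
  3 gold: C(7,3)C(6,0)/C(13,3) = 35/286; then P = C(8,2)/C(16,2) = 7/30
P(both gold) = 491/3120 ≈ 0.1574.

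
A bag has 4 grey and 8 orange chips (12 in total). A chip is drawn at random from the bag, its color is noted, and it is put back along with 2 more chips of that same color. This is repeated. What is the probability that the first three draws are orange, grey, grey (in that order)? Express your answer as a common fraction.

1/14

Track the composition after each reinforcement of +2.
P = (8/12) · (4/14) · (6/16) = 1/14 ≈ 0.0714.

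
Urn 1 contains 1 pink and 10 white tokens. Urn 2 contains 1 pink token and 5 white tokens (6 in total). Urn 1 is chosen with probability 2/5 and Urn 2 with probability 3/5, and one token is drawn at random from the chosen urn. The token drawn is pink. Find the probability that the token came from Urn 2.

11/15

P(pink | Urn 1) = 1/11; P(pink | Urn 2) = 1/6.
P(pink) = 2/5·1/11 + 3/5·1/6 = 3/22.
By Bayes' rule, P(Urn 2 | pink) = 1/10 / 3/22 = 11/15 ≈ 0.7333.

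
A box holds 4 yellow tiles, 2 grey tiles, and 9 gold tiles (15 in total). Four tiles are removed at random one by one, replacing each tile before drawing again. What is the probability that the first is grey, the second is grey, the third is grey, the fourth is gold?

Multiply the conditional probability of each draw in order, with replacement (the composition resets each draw).
P = (2/15) · (2/15) · (2/15) · (9/15) = 8/5625 ≈ 0.0014.

8/5625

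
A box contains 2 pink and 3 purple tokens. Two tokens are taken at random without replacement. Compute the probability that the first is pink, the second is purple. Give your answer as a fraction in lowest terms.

3/10

Multiply the conditional probability of each draw in order, without replacement, so each draw removes one from its color and from the total.
P = (2/5) · (3/4) = 3/10 ≈ 0.3000.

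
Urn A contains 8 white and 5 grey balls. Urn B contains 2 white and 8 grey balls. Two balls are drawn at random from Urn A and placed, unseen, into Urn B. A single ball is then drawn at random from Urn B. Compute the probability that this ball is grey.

19/26

Condition on how many of the transferred balls are grey (from Urn A: 5 grey of 13; then Urn B has 12 total).
  0 grey: C(5,0)C(8,2)/C(13,2) = 14/39; then P = 8/12
  1 grey: C(5,1)C(8,1)/C(13,2) = 20/39; then P = 9/12
  2 grey: C(5,2)C(8,0)/C(13,2) = 5/39; then P = 10/12
P(grey from Urn B) = 19/26 ≈ 0.7308.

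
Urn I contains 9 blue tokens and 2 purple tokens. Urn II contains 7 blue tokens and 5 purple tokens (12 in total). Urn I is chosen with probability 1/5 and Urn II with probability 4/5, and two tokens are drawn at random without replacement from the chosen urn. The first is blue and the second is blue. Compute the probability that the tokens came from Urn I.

P(E | Urn I) = 36/55; P(E | Urn II) = 7/22.
P(E) = 1/5·36/55 + 4/5·7/22 = 106/275.
By Bayes' rule, P(Urn I | E) = 36/275 / 106/275 = 18/53 ≈ 0.3396.

18/53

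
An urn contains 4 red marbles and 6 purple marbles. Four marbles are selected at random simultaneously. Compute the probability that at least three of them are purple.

Sum the hypergeometric tail for j = 3,…,4 purple marbles.
Favorable = C(6,3)·C(4,1) + C(6,4)·C(4,0) = 95; total = C(10,4) = 210.
P = 95/210 = 19/42 ≈ 0.4524.

19/42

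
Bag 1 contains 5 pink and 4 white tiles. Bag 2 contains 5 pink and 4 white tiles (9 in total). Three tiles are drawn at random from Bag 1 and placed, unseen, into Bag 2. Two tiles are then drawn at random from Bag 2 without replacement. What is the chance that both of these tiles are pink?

115/396

Condition on how many of the transferred tiles are pink (from Bag 1: 5 pink of 9; then Bag 2 has 12 total).
  0 pink: C(5,0)C(4,3)/C(9,3) = 1/21; then P = C(5,2)/C(12,2) = 5/33
  1 pink: C(5,1)C(4,2)/C(9,3) = 5/14; then P = C(6,2)/C(12,2) = 5/22
  2 pink: C(5,2)C(4,1)/C(9,3) = 10/21; then P = C(7,2)/C(12,2) = 7/22
  3 pink: C(5,3)C(4,0)/C(9,3) = 5/42; then P = C(8,2)/C(12,2) = 14/33
P(both pink) = 115/396 ≈ 0.2904.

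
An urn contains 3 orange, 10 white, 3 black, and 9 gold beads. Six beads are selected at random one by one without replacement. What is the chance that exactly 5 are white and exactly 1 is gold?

81/6325

Unordered draws without replacement: count favorable combinations over C(25,6).
Favorable = C(3,0) · C(10,5) · C(3,0) · C(9,1) = 2268; total = C(25,6) = 177100.
P = 2268/177100 = 81/6325 ≈ 0.0128.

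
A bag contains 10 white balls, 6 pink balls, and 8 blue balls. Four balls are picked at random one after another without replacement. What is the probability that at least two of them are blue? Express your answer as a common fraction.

Sum the hypergeometric tail for j = 2,…,4 blue balls.
Favorable = C(8,2)·C(16,2) + C(8,3)·C(16,1) + C(8,4)·C(16,0) = 4326; total = C(24,4) = 10626.
P = 4326/10626 = 103/253 ≈ 0.4071.

103/253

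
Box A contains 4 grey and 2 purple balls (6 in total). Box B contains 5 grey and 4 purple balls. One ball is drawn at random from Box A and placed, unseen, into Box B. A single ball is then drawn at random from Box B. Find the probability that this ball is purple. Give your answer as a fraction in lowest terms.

13/30

Condition on how many of the transferred balls are purple (from Box A: 2 purple of 6; then Box B has 10 total).
  0 purple: C(2,0)C(4,1)/C(6,1) = 2/3; then P = 4/10
  1 purple: C(2,1)C(4,0)/C(6,1) = 1/3; then P = 5/10
P(purple from Box B) = 13/30 ≈ 0.4333.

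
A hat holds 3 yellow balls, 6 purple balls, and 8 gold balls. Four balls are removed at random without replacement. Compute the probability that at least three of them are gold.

Sum the hypergeometric tail for j = 3,…,4 gold balls.
Favorable = C(8,3)·C(9,1) + C(8,4)·C(9,0) = 574; total = C(17,4) = 2380.
P = 574/2380 = 41/170 ≈ 0.2412.

41/170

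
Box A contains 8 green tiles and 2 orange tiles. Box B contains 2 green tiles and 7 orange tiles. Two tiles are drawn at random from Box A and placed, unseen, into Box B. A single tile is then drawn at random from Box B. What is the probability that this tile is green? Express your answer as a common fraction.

Condition on how many of the transferred tiles are green (from Box A: 8 green of 10; then Box B has 11 total).
  0 green: C(8,0)C(2,2)/C(10,2) = 1/45; then P = 2/11
  1 green: C(8,1)C(2,1)/C(10,2) = 16/45; then P = 3/11
  2 green: C(8,2)C(2,0)/C(10,2) = 28/45; then P = 4/11
P(green from Box B) = 18/55 ≈ 0.3273.

18/55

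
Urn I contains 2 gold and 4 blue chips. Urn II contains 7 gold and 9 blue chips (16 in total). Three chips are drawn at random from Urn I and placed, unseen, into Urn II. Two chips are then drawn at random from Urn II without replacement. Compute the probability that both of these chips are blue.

92/285

Condition on how many of the transferred chips are blue (from Urn I: 4 blue of 6; then Urn II has 19 total).
  1 blue: C(4,1)C(2,2)/C(6,3) = 1/5; then P = C(10,2)/C(19,2) = 5/19
  2 blue: C(4,2)C(2,1)/C(6,3) = 3/5; then P = C(11,2)/C(19,2) = 55/171
  3 blue: C(4,3)C(2,0)/C(6,3) = 1/5; then P = C(12,2)/C(19,2) = 22/57
P(both blue) = 92/285 ≈ 0.3228.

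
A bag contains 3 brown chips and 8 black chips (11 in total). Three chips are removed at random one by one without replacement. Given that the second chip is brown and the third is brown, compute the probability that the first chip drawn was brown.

P(first=brown and the second chip is brown and the third is brown) = (3/11)·(2/10)·(1/9) = 1/165.
P(E) = Σ over first color = 1/165 + 8/165 = 3/55.
By Bayes, P(first=brown | E) = 1/165 / 3/55 = 1/9 ≈ 0.1111.

1/9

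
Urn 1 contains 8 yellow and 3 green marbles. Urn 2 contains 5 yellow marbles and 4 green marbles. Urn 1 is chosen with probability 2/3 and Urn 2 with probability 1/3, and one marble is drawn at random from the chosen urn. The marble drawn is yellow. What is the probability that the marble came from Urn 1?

144/199

P(yellow | Urn 1) = 8/11; P(yellow | Urn 2) = 5/9.
P(yellow) = 2/3·8/11 + 1/3·5/9 = 199/297.
By Bayes' rule, P(Urn 1 | yellow) = 16/33 / 199/297 = 144/199 ≈ 0.7236.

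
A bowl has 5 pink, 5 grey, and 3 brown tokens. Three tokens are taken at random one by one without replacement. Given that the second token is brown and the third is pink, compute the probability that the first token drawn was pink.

4/11

P(first=pink and the second token is brown and the third is pink) = (5/13)·(3/12)·(4/11) = 5/143.
P(E) = Σ over first color = 5/143 + 25/572 + 5/286 = 5/52.
By Bayes, P(first=pink | E) = 5/143 / 5/52 = 4/11 ≈ 0.3636.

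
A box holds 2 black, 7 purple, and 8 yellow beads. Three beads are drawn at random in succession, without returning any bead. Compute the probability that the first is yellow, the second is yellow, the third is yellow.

Multiply the conditional probability of each draw in order, without replacement, so each draw removes one from its color and from the total.
P = (8/17) · (7/16) · (6/15) = 7/85 ≈ 0.0824.

7/85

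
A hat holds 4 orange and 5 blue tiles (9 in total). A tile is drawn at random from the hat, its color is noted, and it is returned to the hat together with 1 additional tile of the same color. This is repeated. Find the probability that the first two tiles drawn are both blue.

1/3

After a blue draw the hat holds 6 blue out of 10.
P = (5/9)·(6/10) = 1/3 ≈ 0.3333.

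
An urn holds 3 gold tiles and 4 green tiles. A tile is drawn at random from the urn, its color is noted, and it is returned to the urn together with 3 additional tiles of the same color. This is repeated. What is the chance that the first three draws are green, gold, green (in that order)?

6/65

Track the composition after each reinforcement of +3.
P = (4/7) · (3/10) · (7/13) = 6/65 ≈ 0.0923.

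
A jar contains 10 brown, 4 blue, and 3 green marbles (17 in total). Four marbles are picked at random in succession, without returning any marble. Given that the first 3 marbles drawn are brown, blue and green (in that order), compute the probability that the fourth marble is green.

After removing 1 brown, 1 blue, 1 green, the jar has 2 green out of 14 remaining.
P(fourth is green | given) = 2/14 = 1/7 ≈ 0.1429.

1/7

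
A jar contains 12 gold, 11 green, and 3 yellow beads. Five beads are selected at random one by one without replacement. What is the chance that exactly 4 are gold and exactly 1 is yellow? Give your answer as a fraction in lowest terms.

27/1196

Unordered draws without replacement: count favorable combinations over C(26,5).
Favorable = C(12,4) · C(11,0) · C(3,1) = 1485; total = C(26,5) = 65780.
P = 1485/65780 = 27/1196 ≈ 0.0226.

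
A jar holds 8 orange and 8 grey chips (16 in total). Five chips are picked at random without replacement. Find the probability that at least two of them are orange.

Sum the hypergeometric tail for j = 2,…,5 orange chips.
Favorable = C(8,2)·C(8,3) + C(8,3)·C(8,2) + C(8,4)·C(8,1) + C(8,5)·C(8,0) = 3752; total = C(16,5) = 4368.
P = 3752/4368 = 67/78 ≈ 0.8590.

67/78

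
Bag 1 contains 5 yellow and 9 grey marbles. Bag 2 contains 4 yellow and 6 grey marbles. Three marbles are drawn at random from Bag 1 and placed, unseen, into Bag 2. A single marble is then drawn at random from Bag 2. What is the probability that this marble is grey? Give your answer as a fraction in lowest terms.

111/182

Condition on how many of the transferred marbles are grey (from Bag 1: 9 grey of 14; then Bag 2 has 13 total).
  0 grey: C(9,0)C(5,3)/C(14,3) = 5/182; then P = 6/13
  1 grey: C(9,1)C(5,2)/C(14,3) = 45/182; then P = 7/13
  2 grey: C(9,2)C(5,1)/C(14,3) = 45/91; then P = 8/13
  3 grey: C(9,3)C(5,0)/C(14,3) = 3/13; then P = 9/13
P(grey from Bag 2) = 111/182 ≈ 0.6099.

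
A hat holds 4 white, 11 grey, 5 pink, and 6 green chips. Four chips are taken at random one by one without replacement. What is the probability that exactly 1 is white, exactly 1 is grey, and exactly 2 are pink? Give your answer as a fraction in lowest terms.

Unordered draws without replacement: count favorable combinations over C(26,4).
Favorable = C(4,1) · C(11,1) · C(5,2) · C(6,0) = 440; total = C(26,4) = 14950.
P = 440/14950 = 44/1495 ≈ 0.0294.

44/1495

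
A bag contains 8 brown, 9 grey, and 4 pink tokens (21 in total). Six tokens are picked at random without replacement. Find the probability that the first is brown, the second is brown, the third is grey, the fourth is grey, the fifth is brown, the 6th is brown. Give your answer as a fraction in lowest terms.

1/323

Multiply the conditional probability of each draw in order, without replacement, so each draw removes one from its color and from the total.
P = (8/21) · (7/20) · (9/19) · (8/18) · (6/17) · (5/16) = 1/323 ≈ 0.0031.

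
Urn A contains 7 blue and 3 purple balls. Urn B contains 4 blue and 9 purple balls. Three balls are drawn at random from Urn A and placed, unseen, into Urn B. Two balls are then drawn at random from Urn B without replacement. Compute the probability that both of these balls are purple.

443/1200

Condition on how many of the transferred balls are purple (from Urn A: 3 purple of 10; then Urn B has 16 total).
  0 purple: C(3,0)C(7,3)/C(10,3) = 7/24; then P = C(9,2)/C(16,2) = 3/10
  1 purple: C(3,1)C(7,2)/C(10,3) = 21/40; then P = C(10,2)/C(16,2) = 3/8
  2 purple: C(3,2)C(7,1)/C(10,3) = 7/40; then P = C(11,2)/C(16,2) = 11/24
  3 purple: C(3,3)C(7,0)/C(10,3) = 1/120; then P = C(12,2)/C(16,2) = 11/20
P(both purple) = 443/1200 ≈ 0.3692.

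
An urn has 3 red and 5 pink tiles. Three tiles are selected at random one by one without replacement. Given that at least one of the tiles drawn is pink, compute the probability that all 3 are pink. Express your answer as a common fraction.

P(all 3 pink) = C(5,3)/C(8,3) = 5/28; P(at least one pink) = 1 − C(3,3)/C(8,3) = 55/56.
Since 'all 3 pink' ⊆ 'at least one pink', P(all 3 | at least one) = 5/28 / 55/56 = 2/11 ≈ 0.1818.

2/11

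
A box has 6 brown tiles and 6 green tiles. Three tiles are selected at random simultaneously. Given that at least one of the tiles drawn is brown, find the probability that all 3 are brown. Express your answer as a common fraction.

P(all 3 brown) = C(6,3)/C(12,3) = 1/11; P(at least one brown) = 1 − C(6,3)/C(12,3) = 10/11.
Since 'all 3 brown' ⊆ 'at least one brown', P(all 3 | at least one) = 1/11 / 10/11 = 1/10 ≈ 0.1000.

1/10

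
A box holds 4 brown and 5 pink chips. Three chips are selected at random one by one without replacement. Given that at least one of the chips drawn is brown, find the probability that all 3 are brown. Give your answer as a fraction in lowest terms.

2/37

P(all 3 brown) = C(4,3)/C(9,3) = 1/21; P(at least one brown) = 1 − C(5,3)/C(9,3) = 37/42.
Since 'all 3 brown' ⊆ 'at least one brown', P(all 3 | at least one) = 1/21 / 37/42 = 2/37 ≈ 0.0541.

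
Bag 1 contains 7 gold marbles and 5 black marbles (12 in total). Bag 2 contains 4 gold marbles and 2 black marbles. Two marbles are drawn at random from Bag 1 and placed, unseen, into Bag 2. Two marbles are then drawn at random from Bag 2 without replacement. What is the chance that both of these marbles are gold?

725/1848

Condition on how many of the transferred marbles are gold (from Bag 1: 7 gold of 12; then Bag 2 has 8 total).
  0 gold: C(7,0)C(5,2)/C(12,2) = 5/33; then P = C(4,2)/C(8,2) = 3/14
  1 gold: C(7,1)C(5,1)/C(12,2) = 35/66; then P = C(5,2)/C(8,2) = 5/14
  2 gold: C(7,2)C(5,0)/C(12,2) = 7/22; then P = C(6,2)/C(8,2) = 15/28
P(both gold) = 725/1848 ≈ 0.3923.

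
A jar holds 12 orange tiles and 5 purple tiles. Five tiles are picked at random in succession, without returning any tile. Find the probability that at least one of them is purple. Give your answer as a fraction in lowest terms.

1349/1547

Use the complement: P(at least one purple) = 1 − P(no purple).
P(none) = C(12,5)/C(17,5) = 792/6188.
So P = 1 − 792/6188 = 1349/1547 ≈ 0.8720.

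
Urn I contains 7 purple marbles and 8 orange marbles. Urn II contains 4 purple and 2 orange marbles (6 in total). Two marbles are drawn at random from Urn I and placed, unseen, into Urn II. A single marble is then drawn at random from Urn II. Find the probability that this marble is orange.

23/60

Condition on how many of the transferred marbles are orange (from Urn I: 8 orange of 15; then Urn II has 8 total).
  0 orange: C(8,0)C(7,2)/C(15,2) = 1/5; then P = 2/8
  1 orange: C(8,1)C(7,1)/C(15,2) = 8/15; then P = 3/8
  2 orange: C(8,2)C(7,0)/C(15,2) = 4/15; then P = 4/8
P(orange from Urn II) = 23/60 ≈ 0.3833.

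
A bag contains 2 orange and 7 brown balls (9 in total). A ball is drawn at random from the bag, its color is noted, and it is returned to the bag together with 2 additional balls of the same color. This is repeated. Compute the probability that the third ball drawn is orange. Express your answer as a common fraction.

2/9

Sum over the four possibilities for the first two draws (orange/not-orange each), tracking how the orange count and total change by +2 per draw.
P(third is orange) = 2/9 ≈ 0.2222. (In a Pólya urn every draw has the same marginal probability 2/9.)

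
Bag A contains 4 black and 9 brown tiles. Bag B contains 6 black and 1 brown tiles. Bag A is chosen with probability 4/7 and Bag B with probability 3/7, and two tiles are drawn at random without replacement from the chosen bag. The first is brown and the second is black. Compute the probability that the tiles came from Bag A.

P(E | Bag A) = 3/13; P(E | Bag B) = 1/7.
P(E) = 4/7·3/13 + 3/7·1/7 = 123/637.
By Bayes' rule, P(Bag A | E) = 12/91 / 123/637 = 28/41 ≈ 0.6829.

28/41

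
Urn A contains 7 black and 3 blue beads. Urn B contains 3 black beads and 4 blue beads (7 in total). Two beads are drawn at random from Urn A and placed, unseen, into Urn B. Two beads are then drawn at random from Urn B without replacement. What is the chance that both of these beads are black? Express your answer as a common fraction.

23/108

Condition on how many of the transferred beads are black (from Urn A: 7 black of 10; then Urn B has 9 total).
  0 black: C(7,0)C(3,2)/C(10,2) = 1/15; then P = C(3,2)/C(9,2) = 1/12
  1 black: C(7,1)C(3,1)/C(10,2) = 7/15; then P = C(4,2)/C(9,2) = 1/6
  2 black: C(7,2)C(3,0)/C(10,2) = 7/15; then P = C(5,2)/C(9,2) = 5/18
P(both black) = 23/108 ≈ 0.2130.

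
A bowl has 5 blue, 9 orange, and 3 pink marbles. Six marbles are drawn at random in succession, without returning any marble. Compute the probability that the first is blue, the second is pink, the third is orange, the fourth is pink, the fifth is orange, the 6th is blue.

Multiply the conditional probability of each draw in order, without replacement, so each draw removes one from its color and from the total.
P = (5/17) · (3/16) · (9/15) · (2/14) · (8/13) · (4/12) = 3/3094 ≈ 0.0010.

3/3094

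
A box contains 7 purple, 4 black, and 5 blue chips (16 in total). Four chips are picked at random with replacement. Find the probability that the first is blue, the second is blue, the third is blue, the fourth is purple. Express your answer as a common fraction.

Multiply the conditional probability of each draw in order, with replacement (the composition resets each draw).
P = (5/16) · (5/16) · (5/16) · (7/16) = 875/65536 ≈ 0.0134.

875/65536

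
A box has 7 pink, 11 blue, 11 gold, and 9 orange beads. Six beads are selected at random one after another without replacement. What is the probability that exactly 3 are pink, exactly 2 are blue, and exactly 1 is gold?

Unordered draws without replacement: count favorable combinations over C(38,6).
Favorable = C(7,3) · C(11,2) · C(11,1) · C(9,0) = 21175; total = C(38,6) = 2760681.
P = 21175/2760681 = 275/35853 ≈ 0.0077.

275/35853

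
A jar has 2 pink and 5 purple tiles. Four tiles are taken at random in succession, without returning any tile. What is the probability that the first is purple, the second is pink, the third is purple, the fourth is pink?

Multiply the conditional probability of each draw in order, without replacement, so each draw removes one from its color and from the total.
P = (5/7) · (2/6) · (4/5) · (1/4) = 1/21 ≈ 0.0476.

1/21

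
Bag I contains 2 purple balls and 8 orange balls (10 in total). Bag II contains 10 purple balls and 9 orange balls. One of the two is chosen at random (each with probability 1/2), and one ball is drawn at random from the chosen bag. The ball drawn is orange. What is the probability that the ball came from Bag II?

P(orange | Bag I) = 4/5; P(orange | Bag II) = 9/19.
P(orange) = 1/2·4/5 + 1/2·9/19 = 121/190.
By Bayes' rule, P(Bag II | orange) = 9/38 / 121/190 = 45/121 ≈ 0.3719.

45/121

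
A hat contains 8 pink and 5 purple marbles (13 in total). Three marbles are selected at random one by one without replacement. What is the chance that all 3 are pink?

Unordered draws without replacement: count favorable combinations over C(13,3).
Favorable = C(8,3) · C(5,0) = 56; total = C(13,3) = 286.
P = 56/286 = 28/143 ≈ 0.1958.

28/143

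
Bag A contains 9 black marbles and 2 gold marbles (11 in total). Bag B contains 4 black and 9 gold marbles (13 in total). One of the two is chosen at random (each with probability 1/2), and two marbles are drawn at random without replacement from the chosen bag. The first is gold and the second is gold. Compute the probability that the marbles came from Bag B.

P(E | Bag A) = 1/55; P(E | Bag B) = 6/13.
P(E) = 1/2·1/55 + 1/2·6/13 = 343/1430.
By Bayes' rule, P(Bag B | E) = 3/13 / 343/1430 = 330/343 ≈ 0.9621.

330/343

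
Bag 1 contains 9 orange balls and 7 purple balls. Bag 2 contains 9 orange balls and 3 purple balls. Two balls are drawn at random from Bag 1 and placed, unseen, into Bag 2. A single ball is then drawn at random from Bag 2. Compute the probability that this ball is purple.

Condition on how many of the transferred balls are purple (from Bag 1: 7 purple of 16; then Bag 2 has 14 total).
  0 purple: C(7,0)C(9,2)/C(16,2) = 3/10; then P = 3/14
  1 purple: C(7,1)C(9,1)/C(16,2) = 21/40; then P = 4/14
  2 purple: C(7,2)C(9,0)/C(16,2) = 7/40; then P = 5/14
P(purple from Bag 2) = 31/112 ≈ 0.2768.

31/112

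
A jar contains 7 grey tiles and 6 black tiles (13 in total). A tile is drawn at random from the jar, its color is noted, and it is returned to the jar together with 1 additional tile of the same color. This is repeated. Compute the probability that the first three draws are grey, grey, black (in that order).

Track the composition after each reinforcement of +1.
P = (7/13) · (8/14) · (6/15) = 8/65 ≈ 0.1231.

8/65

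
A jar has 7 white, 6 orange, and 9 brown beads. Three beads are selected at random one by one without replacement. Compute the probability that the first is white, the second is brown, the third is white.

Multiply the conditional probability of each draw in order, without replacement, so each draw removes one from its color and from the total.
P = (7/22) · (9/21) · (6/20) = 9/220 ≈ 0.0409.

9/220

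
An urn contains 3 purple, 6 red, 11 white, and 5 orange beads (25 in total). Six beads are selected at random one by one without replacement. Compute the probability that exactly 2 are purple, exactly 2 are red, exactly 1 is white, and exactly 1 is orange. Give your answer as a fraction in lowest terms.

Unordered draws without replacement: count favorable combinations over C(25,6).
Favorable = C(3,2) · C(6,2) · C(11,1) · C(5,1) = 2475; total = C(25,6) = 177100.
P = 2475/177100 = 9/644 ≈ 0.0140.

9/644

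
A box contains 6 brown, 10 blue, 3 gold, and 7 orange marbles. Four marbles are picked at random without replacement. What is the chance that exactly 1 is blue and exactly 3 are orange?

Unordered draws without replacement: count favorable combinations over C(26,4).
Favorable = C(6,0) · C(10,1) · C(3,0) · C(7,3) = 350; total = C(26,4) = 14950.
P = 350/14950 = 7/299 ≈ 0.0234.

7/299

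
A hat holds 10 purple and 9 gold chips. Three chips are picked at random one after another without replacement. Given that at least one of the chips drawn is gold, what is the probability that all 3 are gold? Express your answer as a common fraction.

P(all 3 gold) = C(9,3)/C(19,3) = 28/323; P(at least one gold) = 1 − C(10,3)/C(19,3) = 283/323.
Since 'all 3 gold' ⊆ 'at least one gold', P(all 3 | at least one) = 28/323 / 283/323 = 28/283 ≈ 0.0989.

28/283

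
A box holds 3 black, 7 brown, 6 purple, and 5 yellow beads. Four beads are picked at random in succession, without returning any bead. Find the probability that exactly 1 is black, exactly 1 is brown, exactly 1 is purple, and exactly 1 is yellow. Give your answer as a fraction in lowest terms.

Unordered draws without replacement: count favorable combinations over C(21,4).
Favorable = C(3,1) · C(7,1) · C(6,1) · C(5,1) = 630; total = C(21,4) = 5985.
P = 630/5985 = 2/19 ≈ 0.1053.

2/19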